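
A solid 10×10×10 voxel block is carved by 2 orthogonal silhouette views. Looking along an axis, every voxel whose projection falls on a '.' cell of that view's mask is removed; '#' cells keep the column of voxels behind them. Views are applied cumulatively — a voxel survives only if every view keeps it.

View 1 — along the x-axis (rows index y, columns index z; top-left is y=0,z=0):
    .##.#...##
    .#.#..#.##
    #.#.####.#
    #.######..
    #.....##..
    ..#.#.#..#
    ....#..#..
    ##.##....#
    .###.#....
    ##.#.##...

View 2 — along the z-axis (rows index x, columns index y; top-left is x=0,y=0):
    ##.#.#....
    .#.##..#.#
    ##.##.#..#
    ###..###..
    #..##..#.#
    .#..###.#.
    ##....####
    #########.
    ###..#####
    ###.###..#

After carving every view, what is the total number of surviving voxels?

before carving: 1000 voxels (10×10×10)
[1] x-view keeps 47 columns → grid now 470
[2] z-view keeps 61 columns → grid now 280

|visual hull| = 280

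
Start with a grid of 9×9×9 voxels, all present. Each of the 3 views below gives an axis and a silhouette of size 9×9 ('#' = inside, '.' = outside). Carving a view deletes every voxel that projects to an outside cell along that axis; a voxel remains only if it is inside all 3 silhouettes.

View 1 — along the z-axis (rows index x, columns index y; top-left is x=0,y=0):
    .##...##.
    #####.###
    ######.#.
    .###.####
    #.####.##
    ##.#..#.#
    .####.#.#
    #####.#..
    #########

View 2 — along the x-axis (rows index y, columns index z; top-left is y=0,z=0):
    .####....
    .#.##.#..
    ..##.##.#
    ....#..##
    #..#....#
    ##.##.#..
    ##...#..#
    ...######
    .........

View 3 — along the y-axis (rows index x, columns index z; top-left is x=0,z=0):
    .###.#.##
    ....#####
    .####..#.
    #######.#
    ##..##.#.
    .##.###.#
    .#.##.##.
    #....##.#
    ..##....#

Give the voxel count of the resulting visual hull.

full grid |V| = 729
V1 z: intersect with XY mask (59 set) -- 531 left
V2 x: intersect with YZ mask (34 set) -- 222 left
V3 y: intersect with XZ mask (47 set) -- 129 left

remaining voxels: 129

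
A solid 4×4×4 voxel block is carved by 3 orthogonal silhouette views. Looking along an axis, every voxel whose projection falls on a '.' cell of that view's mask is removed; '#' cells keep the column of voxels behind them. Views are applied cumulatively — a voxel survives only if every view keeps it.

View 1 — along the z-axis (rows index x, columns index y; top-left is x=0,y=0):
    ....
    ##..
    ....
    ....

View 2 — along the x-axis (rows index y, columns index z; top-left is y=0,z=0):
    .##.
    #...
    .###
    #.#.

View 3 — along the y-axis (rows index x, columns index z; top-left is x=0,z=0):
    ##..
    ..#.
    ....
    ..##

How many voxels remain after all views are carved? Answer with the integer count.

voxel count = 1

before carving: 64 voxels (4×4×4)
[1] z-view keeps 2 columns → grid now 8
[2] x-view keeps 8 columns → grid now 3
[3] y-view keeps 5 columns → grid now 1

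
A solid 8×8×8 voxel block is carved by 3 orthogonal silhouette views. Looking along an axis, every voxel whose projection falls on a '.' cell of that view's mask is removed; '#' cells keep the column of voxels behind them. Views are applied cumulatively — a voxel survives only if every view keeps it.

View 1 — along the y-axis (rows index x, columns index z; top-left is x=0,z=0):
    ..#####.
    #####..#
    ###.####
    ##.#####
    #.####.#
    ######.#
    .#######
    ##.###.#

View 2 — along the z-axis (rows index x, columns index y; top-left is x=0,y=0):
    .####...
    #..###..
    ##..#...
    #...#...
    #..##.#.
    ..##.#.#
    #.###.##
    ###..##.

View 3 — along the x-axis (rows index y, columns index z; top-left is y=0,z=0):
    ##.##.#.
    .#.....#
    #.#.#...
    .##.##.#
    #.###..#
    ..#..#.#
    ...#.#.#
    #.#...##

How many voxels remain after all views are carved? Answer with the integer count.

initial block: 8^3 = 512
  1. axis=1 (XZ plane), |mask|=51  ⇒  voxels=408
  2. axis=2 (XY plane), |mask|=32  ⇒  voxels=203
  3. axis=0 (YZ plane), |mask|=30  ⇒  voxels=105

remaining voxels: 105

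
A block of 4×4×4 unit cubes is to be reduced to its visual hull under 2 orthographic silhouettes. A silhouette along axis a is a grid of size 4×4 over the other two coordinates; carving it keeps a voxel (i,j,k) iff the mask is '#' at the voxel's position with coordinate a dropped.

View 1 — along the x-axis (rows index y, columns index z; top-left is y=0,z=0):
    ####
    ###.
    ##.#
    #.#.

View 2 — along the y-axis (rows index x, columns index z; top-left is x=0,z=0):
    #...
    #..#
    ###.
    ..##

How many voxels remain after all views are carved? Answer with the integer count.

25 voxels

full grid |V| = 64
after view 1 [x-axis, 12 of 16 cells solid] → remaining = 48
after view 2 [y-axis, 8 of 16 cells solid] → remaining = 25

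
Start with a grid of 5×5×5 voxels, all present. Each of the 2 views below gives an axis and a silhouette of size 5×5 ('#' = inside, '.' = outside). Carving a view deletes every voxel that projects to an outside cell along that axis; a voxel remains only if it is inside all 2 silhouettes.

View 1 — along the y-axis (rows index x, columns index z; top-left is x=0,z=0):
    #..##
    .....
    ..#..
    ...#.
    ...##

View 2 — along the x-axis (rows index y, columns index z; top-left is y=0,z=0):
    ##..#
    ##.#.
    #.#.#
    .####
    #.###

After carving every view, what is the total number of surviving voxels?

|visual hull| = 24

initial block: 5^3 = 125
[1] y-view keeps 7 columns → grid now 35
[2] x-view keeps 17 columns → grid now 24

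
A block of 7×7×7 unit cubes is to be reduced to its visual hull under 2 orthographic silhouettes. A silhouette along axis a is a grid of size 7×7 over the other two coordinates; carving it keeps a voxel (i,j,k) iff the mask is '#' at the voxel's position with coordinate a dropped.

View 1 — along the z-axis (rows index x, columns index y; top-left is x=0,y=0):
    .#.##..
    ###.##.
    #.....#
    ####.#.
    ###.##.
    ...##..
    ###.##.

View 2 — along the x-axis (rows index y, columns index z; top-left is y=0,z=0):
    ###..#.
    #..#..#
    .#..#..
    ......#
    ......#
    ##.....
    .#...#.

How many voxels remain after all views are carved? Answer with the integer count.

initial block: 7^3 = 343
[1] z-view keeps 27 columns → grid now 189
[2] x-view keeps 15 columns → grid now 61

61 voxels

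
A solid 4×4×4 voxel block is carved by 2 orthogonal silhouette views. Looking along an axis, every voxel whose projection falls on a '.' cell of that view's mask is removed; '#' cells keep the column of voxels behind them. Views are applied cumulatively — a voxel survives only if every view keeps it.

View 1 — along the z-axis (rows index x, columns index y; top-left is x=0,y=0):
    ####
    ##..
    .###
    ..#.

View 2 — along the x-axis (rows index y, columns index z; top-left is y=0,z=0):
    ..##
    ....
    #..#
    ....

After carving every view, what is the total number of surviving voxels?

10 voxels

before carving: 64 voxels (4×4×4)
carve view 1 (along z, XY-mask fill 10/16): 40 voxels remain
carve view 2 (along x, YZ-mask fill 4/16): 10 voxels remain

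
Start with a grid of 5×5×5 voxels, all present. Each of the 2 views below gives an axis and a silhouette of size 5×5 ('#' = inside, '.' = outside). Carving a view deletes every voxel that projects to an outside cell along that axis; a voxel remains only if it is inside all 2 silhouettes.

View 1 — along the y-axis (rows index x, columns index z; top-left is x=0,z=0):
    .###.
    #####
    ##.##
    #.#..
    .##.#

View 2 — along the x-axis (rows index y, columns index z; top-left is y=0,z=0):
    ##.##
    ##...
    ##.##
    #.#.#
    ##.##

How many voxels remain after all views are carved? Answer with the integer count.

|visual hull| = 56

initial block: 5^3 = 125
carve view 1 (along y, XZ-mask fill 17/25): 85 voxels remain
carve view 2 (along x, YZ-mask fill 17/25): 56 voxels remain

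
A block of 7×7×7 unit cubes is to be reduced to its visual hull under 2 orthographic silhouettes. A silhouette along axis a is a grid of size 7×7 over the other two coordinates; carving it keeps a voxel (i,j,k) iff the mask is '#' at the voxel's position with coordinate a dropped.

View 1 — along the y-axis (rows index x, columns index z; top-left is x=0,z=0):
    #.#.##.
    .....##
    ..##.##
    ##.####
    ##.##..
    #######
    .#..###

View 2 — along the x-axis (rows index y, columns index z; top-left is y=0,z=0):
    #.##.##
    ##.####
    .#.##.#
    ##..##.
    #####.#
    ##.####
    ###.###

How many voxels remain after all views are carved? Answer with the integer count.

before carving: 343 voxels (7×7×7)
[1] y-view keeps 31 columns → grid now 217
[2] x-view keeps 37 columns → grid now 167

voxel count = 167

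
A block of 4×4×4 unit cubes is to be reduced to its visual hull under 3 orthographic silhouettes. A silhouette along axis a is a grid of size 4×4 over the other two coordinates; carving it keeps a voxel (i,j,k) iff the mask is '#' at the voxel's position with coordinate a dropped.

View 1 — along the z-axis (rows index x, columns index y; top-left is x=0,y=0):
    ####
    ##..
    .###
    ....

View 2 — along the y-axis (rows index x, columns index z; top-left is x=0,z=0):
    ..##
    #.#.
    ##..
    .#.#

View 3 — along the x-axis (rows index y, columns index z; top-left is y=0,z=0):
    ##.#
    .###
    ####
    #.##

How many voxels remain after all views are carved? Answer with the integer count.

full grid |V| = 64
step 1: project along z, AND mask (9/16) → |grid| = 36
step 2: project along y, AND mask (8/16) → |grid| = 18
step 3: project along x, AND mask (13/16) → |grid| = 13

remaining voxels: 13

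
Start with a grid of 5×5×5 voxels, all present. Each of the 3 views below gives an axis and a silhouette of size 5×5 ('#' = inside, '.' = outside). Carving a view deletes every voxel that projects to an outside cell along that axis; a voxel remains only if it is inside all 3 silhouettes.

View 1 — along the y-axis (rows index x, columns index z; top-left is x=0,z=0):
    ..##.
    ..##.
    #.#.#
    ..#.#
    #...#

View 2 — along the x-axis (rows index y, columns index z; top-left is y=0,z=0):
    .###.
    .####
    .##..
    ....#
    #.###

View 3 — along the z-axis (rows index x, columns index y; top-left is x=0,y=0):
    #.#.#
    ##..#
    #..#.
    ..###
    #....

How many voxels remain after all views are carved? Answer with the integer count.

|visual hull| = 17

before carving: 125 voxels (5×5×5)
V1 y: intersect with XZ mask (11 set) -- 55 left
V2 x: intersect with YZ mask (14 set) -- 33 left
V3 z: intersect with XY mask (12 set) -- 17 left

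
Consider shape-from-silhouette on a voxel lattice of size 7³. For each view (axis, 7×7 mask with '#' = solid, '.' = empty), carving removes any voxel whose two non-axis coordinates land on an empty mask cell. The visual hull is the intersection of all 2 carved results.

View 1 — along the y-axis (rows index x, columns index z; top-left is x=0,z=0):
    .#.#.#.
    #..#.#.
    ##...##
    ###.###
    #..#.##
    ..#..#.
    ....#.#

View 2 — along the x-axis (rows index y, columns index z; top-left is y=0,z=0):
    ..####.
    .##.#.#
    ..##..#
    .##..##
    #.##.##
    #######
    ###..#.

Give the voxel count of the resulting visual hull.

start: 7×7×7 = 343 voxels
[1] y-view keeps 24 columns → grid now 168
[2] x-view keeps 31 columns → grid now 106

remaining voxels: 106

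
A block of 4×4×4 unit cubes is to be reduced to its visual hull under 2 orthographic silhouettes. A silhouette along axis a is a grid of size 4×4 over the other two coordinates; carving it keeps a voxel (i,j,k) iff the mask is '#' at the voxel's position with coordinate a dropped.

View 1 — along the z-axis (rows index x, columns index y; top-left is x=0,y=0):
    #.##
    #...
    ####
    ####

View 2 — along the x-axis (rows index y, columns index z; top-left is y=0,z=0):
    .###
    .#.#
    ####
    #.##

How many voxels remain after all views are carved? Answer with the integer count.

initial block: 4^3 = 64
step 1: project along z, AND mask (12/16) → |grid| = 48
step 2: project along x, AND mask (12/16) → |grid| = 37

37 voxels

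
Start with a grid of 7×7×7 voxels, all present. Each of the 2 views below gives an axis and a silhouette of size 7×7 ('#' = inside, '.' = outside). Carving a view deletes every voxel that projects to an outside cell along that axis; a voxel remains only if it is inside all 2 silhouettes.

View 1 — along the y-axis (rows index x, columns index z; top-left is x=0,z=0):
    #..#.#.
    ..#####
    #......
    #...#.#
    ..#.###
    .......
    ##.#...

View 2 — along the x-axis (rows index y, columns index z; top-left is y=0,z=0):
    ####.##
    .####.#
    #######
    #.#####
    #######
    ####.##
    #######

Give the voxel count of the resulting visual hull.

voxel count = 119

start: 7×7×7 = 343 voxels
[1] y-view keeps 19 columns → grid now 133
[2] x-view keeps 44 columns → grid now 119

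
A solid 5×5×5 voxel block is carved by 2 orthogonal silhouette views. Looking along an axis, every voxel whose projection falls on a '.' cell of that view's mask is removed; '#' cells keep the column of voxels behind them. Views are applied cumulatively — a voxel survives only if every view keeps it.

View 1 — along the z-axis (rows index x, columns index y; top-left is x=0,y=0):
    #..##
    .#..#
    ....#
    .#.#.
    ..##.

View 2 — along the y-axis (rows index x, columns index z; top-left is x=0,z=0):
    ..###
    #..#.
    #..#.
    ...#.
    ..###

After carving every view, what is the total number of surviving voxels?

remaining voxels: 23

full grid |V| = 125
  1. axis=2 (XY plane), |mask|=10  ⇒  voxels=50
  2. axis=1 (XZ plane), |mask|=11  ⇒  voxels=23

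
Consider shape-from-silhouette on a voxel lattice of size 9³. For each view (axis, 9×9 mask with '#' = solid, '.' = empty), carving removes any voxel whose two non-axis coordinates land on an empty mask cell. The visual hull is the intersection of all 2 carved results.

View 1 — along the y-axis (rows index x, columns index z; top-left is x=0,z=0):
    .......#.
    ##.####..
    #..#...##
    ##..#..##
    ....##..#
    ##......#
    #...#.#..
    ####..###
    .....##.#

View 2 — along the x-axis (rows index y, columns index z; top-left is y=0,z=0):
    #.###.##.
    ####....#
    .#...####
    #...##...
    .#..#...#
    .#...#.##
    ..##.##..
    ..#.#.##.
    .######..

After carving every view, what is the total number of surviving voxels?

voxel count = 150

full grid |V| = 729
V1 y: intersect with XZ mask (35 set) -- 315 left
V2 x: intersect with YZ mask (40 set) -- 150 left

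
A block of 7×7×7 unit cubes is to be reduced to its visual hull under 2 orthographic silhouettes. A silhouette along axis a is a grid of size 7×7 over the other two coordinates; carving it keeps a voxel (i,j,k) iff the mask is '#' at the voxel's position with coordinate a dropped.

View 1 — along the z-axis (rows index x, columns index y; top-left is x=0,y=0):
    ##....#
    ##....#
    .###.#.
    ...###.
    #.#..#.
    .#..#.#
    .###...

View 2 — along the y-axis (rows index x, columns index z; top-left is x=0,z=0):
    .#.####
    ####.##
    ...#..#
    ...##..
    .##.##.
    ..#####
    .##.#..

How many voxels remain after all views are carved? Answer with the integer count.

remaining voxels: 83

before carving: 343 voxels (7×7×7)
step 1: project along z, AND mask (22/49) → |grid| = 154
step 2: project along y, AND mask (27/49) → |grid| = 83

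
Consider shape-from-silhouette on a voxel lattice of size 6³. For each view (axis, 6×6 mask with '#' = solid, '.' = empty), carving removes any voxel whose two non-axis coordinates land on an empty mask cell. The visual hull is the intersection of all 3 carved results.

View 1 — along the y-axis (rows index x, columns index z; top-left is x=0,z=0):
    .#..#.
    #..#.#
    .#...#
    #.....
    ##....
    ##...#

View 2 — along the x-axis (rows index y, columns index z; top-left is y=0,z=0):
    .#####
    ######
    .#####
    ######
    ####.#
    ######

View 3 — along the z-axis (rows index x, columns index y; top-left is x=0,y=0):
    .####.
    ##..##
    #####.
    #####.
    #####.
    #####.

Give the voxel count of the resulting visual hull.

52 voxels

before carving: 216 voxels (6×6×6)
  1. axis=1 (XZ plane), |mask|=13  ⇒  voxels=78
  2. axis=0 (YZ plane), |mask|=33  ⇒  voxels=69
  3. axis=2 (XY plane), |mask|=28  ⇒  voxels=52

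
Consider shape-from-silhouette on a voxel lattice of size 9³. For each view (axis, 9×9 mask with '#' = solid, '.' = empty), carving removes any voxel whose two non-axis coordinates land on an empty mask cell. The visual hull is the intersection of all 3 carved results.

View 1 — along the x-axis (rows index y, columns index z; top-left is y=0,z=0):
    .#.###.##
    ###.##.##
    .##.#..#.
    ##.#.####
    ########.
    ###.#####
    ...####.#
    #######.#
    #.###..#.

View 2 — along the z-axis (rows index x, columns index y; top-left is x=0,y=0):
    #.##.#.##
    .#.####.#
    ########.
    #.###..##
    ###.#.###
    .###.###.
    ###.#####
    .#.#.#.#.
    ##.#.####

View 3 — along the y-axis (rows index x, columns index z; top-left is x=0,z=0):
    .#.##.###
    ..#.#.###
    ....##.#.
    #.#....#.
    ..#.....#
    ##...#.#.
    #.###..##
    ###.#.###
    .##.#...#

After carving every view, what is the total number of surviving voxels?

voxel count = 188

start: 9×9×9 = 729 voxels
[1] x-view keeps 58 columns → grid now 522
[2] z-view keeps 58 columns → grid now 378
[3] y-view keeps 40 columns → grid now 188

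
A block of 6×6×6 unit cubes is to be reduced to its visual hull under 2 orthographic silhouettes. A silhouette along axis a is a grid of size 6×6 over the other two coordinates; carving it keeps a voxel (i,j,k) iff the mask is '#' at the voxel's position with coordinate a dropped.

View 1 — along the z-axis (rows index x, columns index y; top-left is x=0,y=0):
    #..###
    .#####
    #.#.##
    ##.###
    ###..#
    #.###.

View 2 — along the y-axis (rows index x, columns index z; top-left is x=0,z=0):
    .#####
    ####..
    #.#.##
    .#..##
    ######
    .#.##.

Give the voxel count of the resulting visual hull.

|visual hull| = 107

initial block: 6^3 = 216
after view 1 [z-axis, 26 of 36 cells solid] → remaining = 156
after view 2 [y-axis, 25 of 36 cells solid] → remaining = 107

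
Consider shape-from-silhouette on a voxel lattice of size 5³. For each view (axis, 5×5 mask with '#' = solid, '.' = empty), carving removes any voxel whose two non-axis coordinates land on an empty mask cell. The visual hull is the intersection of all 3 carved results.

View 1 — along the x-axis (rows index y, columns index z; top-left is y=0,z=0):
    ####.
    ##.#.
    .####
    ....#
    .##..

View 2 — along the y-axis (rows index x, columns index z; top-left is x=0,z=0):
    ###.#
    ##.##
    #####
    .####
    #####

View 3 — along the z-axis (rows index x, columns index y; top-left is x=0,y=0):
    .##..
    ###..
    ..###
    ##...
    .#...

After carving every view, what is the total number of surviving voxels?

full grid |V| = 125
carve view 1 (along x, YZ-mask fill 14/25): 70 voxels remain
carve view 2 (along y, XZ-mask fill 22/25): 62 voxels remain
carve view 3 (along z, XY-mask fill 11/25): 29 voxels remain

|visual hull| = 29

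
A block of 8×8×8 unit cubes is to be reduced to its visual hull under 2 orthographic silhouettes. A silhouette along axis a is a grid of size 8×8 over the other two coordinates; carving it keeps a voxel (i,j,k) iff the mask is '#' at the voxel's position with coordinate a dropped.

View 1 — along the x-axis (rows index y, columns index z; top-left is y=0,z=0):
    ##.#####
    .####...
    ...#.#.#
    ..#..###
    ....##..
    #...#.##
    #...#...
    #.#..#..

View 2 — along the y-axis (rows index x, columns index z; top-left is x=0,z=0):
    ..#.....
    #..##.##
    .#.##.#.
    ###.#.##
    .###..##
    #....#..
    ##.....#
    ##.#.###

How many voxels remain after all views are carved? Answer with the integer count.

initial block: 8^3 = 512
step 1: project along x, AND mask (29/64) → |grid| = 232
step 2: project along y, AND mask (32/64) → |grid| = 111

remaining voxels: 111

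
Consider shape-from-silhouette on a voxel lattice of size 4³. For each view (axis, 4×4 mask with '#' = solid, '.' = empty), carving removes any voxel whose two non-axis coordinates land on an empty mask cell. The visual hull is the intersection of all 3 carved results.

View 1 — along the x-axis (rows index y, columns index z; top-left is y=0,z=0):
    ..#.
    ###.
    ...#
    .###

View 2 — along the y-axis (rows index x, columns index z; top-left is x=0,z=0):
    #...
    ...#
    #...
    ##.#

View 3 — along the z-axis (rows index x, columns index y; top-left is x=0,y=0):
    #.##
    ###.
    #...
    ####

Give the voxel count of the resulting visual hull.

voxel count = 6

before carving: 64 voxels (4×4×4)
step 1: project along x, AND mask (8/16) → |grid| = 32
step 2: project along y, AND mask (6/16) → |grid| = 9
step 3: project along z, AND mask (11/16) → |grid| = 6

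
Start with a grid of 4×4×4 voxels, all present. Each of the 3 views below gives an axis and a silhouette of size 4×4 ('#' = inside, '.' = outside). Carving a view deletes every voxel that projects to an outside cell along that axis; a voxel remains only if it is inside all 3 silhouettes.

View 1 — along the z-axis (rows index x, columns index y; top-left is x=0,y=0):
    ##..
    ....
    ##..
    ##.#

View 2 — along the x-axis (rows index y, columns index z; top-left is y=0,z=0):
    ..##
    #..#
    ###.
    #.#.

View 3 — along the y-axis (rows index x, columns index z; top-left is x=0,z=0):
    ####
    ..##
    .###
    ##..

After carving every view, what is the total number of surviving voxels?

|visual hull| = 9

before carving: 64 voxels (4×4×4)
step 1: project along z, AND mask (7/16) → |grid| = 28
step 2: project along x, AND mask (9/16) → |grid| = 14
step 3: project along y, AND mask (11/16) → |grid| = 9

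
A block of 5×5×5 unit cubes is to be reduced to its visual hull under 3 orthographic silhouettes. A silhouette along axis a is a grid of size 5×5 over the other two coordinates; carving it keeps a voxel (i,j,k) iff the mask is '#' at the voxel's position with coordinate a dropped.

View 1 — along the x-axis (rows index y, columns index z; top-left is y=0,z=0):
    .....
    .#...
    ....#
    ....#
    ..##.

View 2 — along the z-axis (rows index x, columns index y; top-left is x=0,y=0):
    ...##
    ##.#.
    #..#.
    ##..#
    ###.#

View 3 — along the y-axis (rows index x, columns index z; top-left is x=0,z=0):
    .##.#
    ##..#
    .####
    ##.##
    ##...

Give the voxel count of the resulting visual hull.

8 voxels

start: 5×5×5 = 125 voxels
  1. axis=0 (YZ plane), |mask|=5  ⇒  voxels=25
  2. axis=2 (XY plane), |mask|=14  ⇒  voxels=13
  3. axis=1 (XZ plane), |mask|=16  ⇒  voxels=8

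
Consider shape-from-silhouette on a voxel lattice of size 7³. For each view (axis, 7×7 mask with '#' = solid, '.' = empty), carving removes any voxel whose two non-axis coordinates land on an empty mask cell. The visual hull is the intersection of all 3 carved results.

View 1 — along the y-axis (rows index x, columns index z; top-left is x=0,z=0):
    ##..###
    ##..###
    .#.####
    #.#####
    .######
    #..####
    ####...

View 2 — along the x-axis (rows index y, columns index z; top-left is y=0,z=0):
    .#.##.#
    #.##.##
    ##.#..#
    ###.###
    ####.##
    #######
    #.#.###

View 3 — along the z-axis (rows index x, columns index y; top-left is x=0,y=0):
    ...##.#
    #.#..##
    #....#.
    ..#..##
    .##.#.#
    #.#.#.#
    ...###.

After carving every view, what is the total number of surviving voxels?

voxel count = 92

initial block: 7^3 = 343
  1. axis=1 (XZ plane), |mask|=36  ⇒  voxels=252
  2. axis=0 (YZ plane), |mask|=37  ⇒  voxels=191
  3. axis=2 (XY plane), |mask|=23  ⇒  voxels=92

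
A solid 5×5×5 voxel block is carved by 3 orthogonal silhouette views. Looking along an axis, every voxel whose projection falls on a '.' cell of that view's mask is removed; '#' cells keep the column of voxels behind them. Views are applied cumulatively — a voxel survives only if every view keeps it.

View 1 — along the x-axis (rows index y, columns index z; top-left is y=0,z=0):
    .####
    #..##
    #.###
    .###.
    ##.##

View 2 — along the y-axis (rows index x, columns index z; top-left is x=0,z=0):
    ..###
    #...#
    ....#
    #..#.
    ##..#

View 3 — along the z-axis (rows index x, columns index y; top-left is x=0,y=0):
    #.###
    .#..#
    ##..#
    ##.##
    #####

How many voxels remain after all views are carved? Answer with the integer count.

33 voxels

start: 5×5×5 = 125 voxels
after view 1 [x-axis, 18 of 25 cells solid] → remaining = 90
after view 2 [y-axis, 11 of 25 cells solid] → remaining = 41
after view 3 [z-axis, 18 of 25 cells solid] → remaining = 33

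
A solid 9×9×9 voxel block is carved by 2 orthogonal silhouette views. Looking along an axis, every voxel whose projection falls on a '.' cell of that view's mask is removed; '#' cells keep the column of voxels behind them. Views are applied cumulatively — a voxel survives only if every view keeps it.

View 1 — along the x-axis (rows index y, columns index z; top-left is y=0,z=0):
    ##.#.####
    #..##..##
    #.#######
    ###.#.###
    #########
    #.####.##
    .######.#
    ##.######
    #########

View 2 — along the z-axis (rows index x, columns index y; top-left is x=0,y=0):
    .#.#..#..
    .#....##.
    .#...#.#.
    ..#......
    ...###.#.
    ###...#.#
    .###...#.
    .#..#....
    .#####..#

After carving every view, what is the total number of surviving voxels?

voxel count = 221

initial block: 9^3 = 729
[1] x-view keeps 67 columns → grid now 603
[2] z-view keeps 31 columns → grid now 221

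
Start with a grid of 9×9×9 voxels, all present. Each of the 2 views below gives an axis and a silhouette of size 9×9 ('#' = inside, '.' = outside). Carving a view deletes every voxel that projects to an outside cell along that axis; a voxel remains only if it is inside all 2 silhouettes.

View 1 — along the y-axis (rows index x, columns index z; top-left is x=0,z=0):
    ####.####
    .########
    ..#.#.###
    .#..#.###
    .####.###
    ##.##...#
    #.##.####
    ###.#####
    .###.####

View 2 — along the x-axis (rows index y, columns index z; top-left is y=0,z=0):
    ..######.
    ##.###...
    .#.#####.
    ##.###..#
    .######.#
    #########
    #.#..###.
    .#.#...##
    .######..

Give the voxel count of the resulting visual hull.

start: 9×9×9 = 729 voxels
carve view 1 (along y, XZ-mask fill 60/81): 540 voxels remain
carve view 2 (along x, YZ-mask fill 54/81): 354 voxels remain

remaining voxels: 354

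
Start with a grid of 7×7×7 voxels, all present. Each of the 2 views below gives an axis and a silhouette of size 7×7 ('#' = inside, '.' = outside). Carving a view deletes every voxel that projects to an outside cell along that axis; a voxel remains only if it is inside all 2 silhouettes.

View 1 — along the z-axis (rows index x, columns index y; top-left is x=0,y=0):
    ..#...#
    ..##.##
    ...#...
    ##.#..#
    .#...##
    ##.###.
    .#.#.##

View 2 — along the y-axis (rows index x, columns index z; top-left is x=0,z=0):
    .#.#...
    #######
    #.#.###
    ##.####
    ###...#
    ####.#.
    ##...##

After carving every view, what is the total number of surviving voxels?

remaining voxels: 114

start: 7×7×7 = 343 voxels
V1 z: intersect with XY mask (23 set) -- 161 left
V2 y: intersect with XZ mask (33 set) -- 114 left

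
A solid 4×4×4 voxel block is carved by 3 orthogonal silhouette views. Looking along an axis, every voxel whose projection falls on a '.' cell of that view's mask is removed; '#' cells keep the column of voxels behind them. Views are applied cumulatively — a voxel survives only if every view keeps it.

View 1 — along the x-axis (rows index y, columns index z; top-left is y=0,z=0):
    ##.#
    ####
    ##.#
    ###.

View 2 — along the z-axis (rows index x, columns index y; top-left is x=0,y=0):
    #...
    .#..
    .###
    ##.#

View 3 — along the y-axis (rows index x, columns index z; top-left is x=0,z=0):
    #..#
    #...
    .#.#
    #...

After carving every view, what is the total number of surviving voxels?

full grid |V| = 64
V1 x: intersect with YZ mask (13 set) -- 52 left
V2 z: intersect with XY mask (8 set) -- 27 left
V3 y: intersect with XZ mask (6 set) -- 11 left

11 voxels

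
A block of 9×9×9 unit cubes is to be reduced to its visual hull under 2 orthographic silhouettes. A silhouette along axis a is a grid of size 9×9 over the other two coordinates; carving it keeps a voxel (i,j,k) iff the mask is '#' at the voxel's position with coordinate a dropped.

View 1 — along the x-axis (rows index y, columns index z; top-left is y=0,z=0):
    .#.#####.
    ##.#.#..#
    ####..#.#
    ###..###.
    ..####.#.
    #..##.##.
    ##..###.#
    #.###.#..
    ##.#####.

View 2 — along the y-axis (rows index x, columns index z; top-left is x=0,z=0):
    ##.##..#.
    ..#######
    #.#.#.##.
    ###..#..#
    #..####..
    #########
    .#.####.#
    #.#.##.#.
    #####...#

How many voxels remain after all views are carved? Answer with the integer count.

remaining voxels: 304

before carving: 729 voxels (9×9×9)
carve view 1 (along x, YZ-mask fill 51/81): 459 voxels remain
carve view 2 (along y, XZ-mask fill 53/81): 304 voxels remain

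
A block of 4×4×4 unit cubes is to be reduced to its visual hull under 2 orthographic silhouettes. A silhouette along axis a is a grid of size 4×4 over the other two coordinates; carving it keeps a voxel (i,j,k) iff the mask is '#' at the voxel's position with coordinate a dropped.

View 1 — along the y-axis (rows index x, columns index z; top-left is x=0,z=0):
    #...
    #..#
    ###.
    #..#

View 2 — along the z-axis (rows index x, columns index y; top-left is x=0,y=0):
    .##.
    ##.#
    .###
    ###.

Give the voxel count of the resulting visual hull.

start: 4×4×4 = 64 voxels
after view 1 [y-axis, 8 of 16 cells solid] → remaining = 32
after view 2 [z-axis, 11 of 16 cells solid] → remaining = 23

remaining voxels: 23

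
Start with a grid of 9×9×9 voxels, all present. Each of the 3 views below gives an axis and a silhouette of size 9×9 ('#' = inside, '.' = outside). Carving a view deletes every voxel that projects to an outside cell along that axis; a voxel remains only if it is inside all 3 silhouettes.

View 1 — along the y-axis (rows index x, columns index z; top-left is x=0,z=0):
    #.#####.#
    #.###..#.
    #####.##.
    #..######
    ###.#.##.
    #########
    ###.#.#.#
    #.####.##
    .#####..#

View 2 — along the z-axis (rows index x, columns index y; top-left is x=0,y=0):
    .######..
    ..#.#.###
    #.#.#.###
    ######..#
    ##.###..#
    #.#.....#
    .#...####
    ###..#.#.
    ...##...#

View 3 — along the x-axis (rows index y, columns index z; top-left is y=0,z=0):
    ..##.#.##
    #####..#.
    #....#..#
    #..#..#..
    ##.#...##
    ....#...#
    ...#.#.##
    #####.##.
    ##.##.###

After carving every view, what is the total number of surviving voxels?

before carving: 729 voxels (9×9×9)
carve view 1 (along y, XZ-mask fill 60/81): 540 voxels remain
carve view 2 (along z, XY-mask fill 46/81): 304 voxels remain
carve view 3 (along x, YZ-mask fill 42/81): 160 voxels remain

160 voxels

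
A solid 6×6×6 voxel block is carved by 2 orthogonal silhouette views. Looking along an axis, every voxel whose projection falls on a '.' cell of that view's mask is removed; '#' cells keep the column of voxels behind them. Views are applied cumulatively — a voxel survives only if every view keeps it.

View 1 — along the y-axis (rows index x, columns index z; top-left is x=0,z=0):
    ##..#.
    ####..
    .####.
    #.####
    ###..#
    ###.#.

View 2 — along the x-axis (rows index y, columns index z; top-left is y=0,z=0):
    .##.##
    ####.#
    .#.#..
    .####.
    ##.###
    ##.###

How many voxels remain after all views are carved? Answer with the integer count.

before carving: 216 voxels (6×6×6)
after view 1 [y-axis, 24 of 36 cells solid] → remaining = 144
after view 2 [x-axis, 25 of 36 cells solid] → remaining = 99

99 voxels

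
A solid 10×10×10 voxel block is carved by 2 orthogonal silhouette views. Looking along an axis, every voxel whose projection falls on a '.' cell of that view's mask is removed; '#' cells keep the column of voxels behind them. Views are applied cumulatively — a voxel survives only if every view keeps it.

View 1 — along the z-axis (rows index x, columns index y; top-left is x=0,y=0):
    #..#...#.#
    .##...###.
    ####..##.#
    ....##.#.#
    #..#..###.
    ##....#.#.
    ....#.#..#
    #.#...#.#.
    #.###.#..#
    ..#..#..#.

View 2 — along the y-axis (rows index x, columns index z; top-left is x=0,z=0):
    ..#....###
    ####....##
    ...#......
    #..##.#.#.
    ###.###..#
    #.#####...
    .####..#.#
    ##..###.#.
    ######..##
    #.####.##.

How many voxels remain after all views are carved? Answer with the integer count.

start: 10×10×10 = 1000 voxels
carve view 1 (along z, XY-mask fill 45/100): 450 voxels remain
carve view 2 (along y, XZ-mask fill 56/100): 243 voxels remain

243 voxels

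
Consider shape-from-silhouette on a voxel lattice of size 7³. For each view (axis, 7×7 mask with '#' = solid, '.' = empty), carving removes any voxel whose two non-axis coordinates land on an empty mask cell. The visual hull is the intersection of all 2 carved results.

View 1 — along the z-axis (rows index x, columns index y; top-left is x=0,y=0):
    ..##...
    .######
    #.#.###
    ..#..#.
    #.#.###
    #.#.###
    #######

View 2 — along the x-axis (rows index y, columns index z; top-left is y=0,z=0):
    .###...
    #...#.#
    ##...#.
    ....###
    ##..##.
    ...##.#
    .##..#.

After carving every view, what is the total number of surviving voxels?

|visual hull| = 101

start: 7×7×7 = 343 voxels
  1. axis=2 (XY plane), |mask|=32  ⇒  voxels=224
  2. axis=0 (YZ plane), |mask|=22  ⇒  voxels=101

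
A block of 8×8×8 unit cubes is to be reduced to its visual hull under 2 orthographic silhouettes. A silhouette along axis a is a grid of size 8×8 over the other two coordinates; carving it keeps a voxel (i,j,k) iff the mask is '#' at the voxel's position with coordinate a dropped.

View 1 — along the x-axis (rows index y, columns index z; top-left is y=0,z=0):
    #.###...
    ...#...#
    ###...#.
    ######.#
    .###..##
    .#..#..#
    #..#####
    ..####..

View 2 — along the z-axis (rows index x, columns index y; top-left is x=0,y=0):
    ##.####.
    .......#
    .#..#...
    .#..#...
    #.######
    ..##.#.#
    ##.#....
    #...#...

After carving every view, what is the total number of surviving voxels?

|visual hull| = 118

initial block: 8^3 = 512
  1. axis=0 (YZ plane), |mask|=35  ⇒  voxels=280
  2. axis=2 (XY plane), |mask|=27  ⇒  voxels=118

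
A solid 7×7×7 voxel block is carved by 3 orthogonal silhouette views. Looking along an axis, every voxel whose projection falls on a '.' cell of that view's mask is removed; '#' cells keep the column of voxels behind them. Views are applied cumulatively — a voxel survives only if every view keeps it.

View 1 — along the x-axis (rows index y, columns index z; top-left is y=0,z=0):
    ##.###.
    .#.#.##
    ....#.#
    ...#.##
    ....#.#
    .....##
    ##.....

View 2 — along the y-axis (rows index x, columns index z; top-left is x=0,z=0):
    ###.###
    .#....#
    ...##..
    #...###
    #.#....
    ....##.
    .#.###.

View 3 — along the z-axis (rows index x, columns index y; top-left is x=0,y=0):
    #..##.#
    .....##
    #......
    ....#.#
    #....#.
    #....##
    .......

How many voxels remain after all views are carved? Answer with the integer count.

voxel count = 21

start: 7×7×7 = 343 voxels
after view 1 [x-axis, 20 of 49 cells solid] → remaining = 140
after view 2 [y-axis, 22 of 49 cells solid] → remaining = 67
after view 3 [z-axis, 14 of 49 cells solid] → remaining = 21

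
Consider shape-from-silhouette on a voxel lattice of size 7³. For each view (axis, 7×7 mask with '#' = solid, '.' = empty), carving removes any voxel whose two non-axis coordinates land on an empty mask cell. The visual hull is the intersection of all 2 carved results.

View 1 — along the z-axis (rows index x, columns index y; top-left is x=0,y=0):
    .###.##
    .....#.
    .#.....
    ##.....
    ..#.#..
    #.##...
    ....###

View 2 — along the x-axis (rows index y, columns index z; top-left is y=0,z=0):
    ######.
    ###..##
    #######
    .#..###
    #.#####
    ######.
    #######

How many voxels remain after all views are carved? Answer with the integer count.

start: 7×7×7 = 343 voxels
V1 z: intersect with XY mask (17 set) -- 119 left
V2 x: intersect with YZ mask (41 set) -- 100 left

remaining voxels: 100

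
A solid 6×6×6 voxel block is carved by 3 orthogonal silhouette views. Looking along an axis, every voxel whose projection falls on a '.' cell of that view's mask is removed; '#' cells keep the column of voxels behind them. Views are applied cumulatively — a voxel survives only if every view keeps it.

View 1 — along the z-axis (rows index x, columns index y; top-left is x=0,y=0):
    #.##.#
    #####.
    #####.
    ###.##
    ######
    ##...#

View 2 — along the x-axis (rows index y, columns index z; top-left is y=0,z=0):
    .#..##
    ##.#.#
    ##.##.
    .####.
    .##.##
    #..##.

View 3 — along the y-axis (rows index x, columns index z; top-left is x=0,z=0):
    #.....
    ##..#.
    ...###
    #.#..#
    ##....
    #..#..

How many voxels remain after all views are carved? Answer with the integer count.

full grid |V| = 216
after view 1 [z-axis, 28 of 36 cells solid] → remaining = 168
after view 2 [x-axis, 22 of 36 cells solid] → remaining = 102
after view 3 [y-axis, 14 of 36 cells solid] → remaining = 42

voxel count = 42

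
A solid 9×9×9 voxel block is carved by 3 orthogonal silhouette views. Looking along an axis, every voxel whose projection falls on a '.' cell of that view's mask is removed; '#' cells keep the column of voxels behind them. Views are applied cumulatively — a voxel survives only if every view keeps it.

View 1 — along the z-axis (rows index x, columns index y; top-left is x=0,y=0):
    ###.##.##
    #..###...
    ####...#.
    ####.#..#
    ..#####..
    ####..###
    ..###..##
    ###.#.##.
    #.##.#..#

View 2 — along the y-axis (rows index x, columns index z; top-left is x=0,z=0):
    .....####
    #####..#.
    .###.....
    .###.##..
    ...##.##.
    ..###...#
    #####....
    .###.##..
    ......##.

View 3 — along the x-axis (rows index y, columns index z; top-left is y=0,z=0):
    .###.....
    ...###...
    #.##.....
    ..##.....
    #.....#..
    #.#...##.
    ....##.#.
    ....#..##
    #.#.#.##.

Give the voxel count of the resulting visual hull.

full grid |V| = 729
after view 1 [z-axis, 50 of 81 cells solid] → remaining = 450
after view 2 [y-axis, 38 of 81 cells solid] → remaining = 210
after view 3 [x-axis, 28 of 81 cells solid] → remaining = 81

|visual hull| = 81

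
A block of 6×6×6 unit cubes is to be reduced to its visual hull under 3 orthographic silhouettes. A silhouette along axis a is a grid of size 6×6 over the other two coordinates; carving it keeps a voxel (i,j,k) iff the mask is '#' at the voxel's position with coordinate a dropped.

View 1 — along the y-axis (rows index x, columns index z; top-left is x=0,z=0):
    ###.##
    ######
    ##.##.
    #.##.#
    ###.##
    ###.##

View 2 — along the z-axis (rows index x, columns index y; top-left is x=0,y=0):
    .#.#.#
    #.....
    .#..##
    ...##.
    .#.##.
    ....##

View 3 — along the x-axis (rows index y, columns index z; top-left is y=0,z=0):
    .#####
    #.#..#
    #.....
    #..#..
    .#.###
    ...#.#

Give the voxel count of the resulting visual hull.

voxel count = 30

initial block: 6^3 = 216
V1 y: intersect with XZ mask (29 set) -- 174 left
V2 z: intersect with XY mask (14 set) -- 66 left
V3 x: intersect with YZ mask (17 set) -- 30 left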